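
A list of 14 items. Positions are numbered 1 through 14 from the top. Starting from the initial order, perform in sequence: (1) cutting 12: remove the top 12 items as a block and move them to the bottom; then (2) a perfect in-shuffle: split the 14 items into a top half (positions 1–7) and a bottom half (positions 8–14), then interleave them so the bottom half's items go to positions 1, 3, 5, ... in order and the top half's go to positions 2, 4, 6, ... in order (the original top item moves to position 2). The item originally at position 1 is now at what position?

Track the item from position 1 forward through each operation:
  after op 1 (cut 12): 1 → 3
  after op 2 (in-shuffle): 3 → 6

6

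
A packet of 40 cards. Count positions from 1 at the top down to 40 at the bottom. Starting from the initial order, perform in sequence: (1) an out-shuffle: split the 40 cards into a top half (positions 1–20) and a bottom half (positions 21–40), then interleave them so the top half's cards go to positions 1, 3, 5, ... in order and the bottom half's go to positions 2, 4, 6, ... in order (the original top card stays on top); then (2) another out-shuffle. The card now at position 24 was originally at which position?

36

Undo the operations in reverse order, starting from position 24:
  undo op 2 (out-shuffle, from bottom half): 24 ← 32
  undo op 1 (out-shuffle, from bottom half): 32 ← 36
So the card at position 24 came from original position 36.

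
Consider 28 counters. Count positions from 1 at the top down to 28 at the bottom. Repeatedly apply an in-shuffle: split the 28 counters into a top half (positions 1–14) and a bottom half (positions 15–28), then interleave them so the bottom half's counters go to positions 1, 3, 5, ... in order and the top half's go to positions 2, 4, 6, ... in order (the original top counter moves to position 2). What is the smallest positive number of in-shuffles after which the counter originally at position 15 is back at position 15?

Follow position 15 under repeated in-shuffles:
15 → 1 → 2 → 4 → 8 → 16 → 3 → 6 → ... → 15 (length 28)
It first returns after 28 in-shuffles.

28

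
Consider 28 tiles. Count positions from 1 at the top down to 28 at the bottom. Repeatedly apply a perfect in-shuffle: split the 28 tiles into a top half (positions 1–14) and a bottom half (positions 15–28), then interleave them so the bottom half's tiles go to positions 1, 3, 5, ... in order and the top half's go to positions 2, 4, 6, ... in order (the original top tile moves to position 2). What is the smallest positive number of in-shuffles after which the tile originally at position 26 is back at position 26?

28

Follow position 26 under repeated in-shuffles:
26 → 23 → 17 → 5 → 10 → 20 → 11 → 22 → ... → 26 (length 28)
It first returns after 28 in-shuffles.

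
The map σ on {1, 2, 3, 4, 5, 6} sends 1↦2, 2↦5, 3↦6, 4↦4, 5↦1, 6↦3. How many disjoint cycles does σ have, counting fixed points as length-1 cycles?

3

Cycle decomposition: (1 2 5) (3 6) (4).
3 cycles.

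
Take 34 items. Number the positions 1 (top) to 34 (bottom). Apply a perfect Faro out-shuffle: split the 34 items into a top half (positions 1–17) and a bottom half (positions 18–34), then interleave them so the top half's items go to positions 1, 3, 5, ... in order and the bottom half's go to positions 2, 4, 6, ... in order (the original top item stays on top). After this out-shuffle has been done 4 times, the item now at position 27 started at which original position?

Work backwards from position 27, undoing one out-shuffle at a time:
27 ← 14 ← 24 ← 29 ← 15
So the item now at position 27 started at position 15.

15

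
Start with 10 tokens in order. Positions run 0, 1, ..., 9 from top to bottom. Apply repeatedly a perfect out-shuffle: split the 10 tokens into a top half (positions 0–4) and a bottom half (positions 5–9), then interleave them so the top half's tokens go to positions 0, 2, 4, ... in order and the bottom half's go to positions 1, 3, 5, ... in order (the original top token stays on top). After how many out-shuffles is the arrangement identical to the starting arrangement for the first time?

6

The out-shuffle permutes the 10 positions with cycle lengths [1, 1, 2, 6].
Every token is home exactly when every cycle has completed a whole number of laps, i.e. after lcm(1, 2, 6) = 6 out-shuffles.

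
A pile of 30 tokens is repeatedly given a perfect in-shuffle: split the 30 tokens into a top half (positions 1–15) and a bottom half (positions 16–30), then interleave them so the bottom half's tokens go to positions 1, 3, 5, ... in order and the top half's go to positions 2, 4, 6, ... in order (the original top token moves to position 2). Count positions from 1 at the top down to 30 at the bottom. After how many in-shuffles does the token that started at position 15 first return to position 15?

5

Follow position 15 under repeated in-shuffles:
15 → 30 → 29 → 27 → 23 → 15
It first returns after 5 in-shuffles.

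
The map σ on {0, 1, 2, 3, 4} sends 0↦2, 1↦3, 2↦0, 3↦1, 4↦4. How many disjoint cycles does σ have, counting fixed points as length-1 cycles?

3

Cycle decomposition: (0 2) (1 3) (4).
3 cycles.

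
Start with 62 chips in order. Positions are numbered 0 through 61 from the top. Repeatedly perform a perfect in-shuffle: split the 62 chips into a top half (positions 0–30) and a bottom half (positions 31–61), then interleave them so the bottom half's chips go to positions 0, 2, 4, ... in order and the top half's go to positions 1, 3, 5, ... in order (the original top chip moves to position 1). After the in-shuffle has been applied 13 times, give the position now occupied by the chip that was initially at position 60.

Track position through each in-shuffle: 60 → 58 → 54 → 46 → 30 → ... (continuing for 13 shuffles total) → 58.

58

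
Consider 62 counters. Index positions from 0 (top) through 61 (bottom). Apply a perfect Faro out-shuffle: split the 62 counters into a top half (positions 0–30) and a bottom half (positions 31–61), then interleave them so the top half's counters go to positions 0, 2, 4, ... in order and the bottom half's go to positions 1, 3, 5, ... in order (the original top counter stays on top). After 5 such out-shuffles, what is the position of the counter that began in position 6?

9

Track the counter's position through each out-shuffle:
6 → 12 → 24 → 48 → 35 → 9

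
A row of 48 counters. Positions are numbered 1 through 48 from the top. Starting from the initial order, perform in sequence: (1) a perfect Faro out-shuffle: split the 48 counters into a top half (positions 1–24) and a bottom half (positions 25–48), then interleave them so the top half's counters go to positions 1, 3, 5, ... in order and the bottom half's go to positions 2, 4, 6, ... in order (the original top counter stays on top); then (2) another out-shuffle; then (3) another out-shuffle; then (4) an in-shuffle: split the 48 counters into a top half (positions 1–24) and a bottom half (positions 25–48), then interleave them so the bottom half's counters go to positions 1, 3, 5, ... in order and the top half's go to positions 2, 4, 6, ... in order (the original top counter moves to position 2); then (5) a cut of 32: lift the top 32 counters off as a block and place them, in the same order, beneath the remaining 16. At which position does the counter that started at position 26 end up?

Track the counter from position 26 forward through each operation:
  after op 1 (out-shuffle): 26 → 4
  after op 2 (out-shuffle): 4 → 7
  after op 3 (out-shuffle): 7 → 13
  after op 4 (in-shuffle): 13 → 26
  after op 5 (cut 32): 26 → 42

42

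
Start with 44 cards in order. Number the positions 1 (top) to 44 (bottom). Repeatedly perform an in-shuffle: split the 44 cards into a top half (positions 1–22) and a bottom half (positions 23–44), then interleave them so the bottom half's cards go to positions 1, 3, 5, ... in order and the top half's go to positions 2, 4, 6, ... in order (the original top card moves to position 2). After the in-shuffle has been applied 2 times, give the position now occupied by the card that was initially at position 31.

34

Track the card's position through each in-shuffle:
31 → 17 → 34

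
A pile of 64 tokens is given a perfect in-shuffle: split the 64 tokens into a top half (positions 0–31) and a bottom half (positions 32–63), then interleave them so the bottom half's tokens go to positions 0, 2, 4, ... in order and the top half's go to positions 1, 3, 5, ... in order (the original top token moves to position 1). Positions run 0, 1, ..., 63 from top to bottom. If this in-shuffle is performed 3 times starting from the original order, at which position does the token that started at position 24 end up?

4

Track the token's position through each in-shuffle:
24 → 49 → 34 → 4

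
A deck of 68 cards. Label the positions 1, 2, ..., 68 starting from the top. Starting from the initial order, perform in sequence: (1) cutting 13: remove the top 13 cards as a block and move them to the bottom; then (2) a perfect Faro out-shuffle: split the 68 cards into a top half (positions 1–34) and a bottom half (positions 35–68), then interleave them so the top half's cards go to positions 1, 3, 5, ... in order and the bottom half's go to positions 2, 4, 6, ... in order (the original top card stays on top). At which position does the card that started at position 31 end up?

35

Track the card from position 31 forward through each operation:
  after op 1 (cut 13): 31 → 18
  after op 2 (out-shuffle): 18 → 35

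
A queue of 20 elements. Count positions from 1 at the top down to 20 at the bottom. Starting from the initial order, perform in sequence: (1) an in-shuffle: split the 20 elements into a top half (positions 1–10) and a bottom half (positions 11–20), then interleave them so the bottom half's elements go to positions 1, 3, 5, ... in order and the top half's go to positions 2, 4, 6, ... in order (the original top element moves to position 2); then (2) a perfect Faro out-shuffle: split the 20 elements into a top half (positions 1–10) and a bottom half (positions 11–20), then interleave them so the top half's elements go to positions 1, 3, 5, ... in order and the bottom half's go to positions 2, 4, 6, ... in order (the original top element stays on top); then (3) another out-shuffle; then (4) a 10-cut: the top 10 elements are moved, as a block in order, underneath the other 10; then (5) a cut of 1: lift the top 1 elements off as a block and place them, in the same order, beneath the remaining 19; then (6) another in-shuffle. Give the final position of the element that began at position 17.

Track the element from position 17 forward through each operation:
  after op 1 (in-shuffle): 17 → 13
  after op 2 (out-shuffle): 13 → 6
  after op 3 (out-shuffle): 6 → 11
  after op 4 (cut 10): 11 → 1
  after op 5 (cut 1): 1 → 20
  after op 6 (in-shuffle): 20 → 19

19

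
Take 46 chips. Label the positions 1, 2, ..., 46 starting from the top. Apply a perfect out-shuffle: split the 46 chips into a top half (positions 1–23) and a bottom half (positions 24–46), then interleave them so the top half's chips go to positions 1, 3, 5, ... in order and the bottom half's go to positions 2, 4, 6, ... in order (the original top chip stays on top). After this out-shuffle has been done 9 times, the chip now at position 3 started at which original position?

Work backwards from position 3, undoing one out-shuffle at a time:
3 ← 2 ← 24 ← 35 ← 18 ← 32 ← 39 ← 20 ← 33 ← 17
So the chip now at position 3 started at position 17.

17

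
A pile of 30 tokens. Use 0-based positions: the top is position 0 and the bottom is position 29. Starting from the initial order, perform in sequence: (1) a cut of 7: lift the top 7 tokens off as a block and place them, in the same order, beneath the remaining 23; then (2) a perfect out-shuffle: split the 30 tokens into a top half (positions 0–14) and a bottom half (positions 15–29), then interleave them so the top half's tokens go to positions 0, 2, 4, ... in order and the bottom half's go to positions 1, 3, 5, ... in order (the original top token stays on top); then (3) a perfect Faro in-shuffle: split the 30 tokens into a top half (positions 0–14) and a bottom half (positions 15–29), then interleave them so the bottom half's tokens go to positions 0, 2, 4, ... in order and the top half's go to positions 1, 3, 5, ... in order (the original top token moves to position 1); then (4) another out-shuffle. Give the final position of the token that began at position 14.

Track the token from position 14 forward through each operation:
  after op 1 (cut 7): 14 → 7
  after op 2 (out-shuffle): 7 → 14
  after op 3 (in-shuffle): 14 → 29
  after op 4 (out-shuffle): 29 → 29

29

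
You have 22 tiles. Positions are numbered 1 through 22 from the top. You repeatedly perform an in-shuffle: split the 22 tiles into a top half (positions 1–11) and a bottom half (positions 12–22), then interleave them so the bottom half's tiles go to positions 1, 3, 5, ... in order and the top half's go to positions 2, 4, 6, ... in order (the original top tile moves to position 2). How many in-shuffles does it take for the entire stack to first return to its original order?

11

The in-shuffle permutes the 22 positions with cycle lengths [11, 11].
Every tile is home exactly when every cycle has completed a whole number of laps, i.e. after lcm(11) = 11 in-shuffles.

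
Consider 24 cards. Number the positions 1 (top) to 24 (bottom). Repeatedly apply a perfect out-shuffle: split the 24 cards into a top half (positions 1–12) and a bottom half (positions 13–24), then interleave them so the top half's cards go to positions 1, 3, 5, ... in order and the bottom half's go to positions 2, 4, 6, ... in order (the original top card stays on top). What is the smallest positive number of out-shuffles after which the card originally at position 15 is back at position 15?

11

Follow position 15 under repeated out-shuffles:
15 → 6 → 11 → 21 → 18 → 12 → 23 → 22 → 20 → 16 → 8 → 15
It first returns after 11 out-shuffles.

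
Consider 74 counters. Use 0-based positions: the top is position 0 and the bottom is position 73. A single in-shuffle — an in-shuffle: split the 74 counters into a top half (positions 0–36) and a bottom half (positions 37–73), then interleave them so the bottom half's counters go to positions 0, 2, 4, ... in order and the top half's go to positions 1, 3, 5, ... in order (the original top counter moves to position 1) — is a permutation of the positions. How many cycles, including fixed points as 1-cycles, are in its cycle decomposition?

Trace each unvisited position around until it returns:
(0 1 3 7 15 31 ... len 20) (2 5 11 23 47 20 ... len 20) (4 9 19 39) (6 13 27 55 36 73 ... len 20) (14 29 59 44) (24 49) (34 69 64 54)
7 cycles in total.

7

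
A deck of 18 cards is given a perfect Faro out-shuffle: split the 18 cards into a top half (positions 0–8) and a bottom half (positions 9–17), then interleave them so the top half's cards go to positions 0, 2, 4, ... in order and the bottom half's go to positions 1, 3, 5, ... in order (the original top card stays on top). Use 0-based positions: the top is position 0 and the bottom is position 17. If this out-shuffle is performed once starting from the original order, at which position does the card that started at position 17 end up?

Position 17 is a fixed point of every out-shuffle, so the card never moves.

17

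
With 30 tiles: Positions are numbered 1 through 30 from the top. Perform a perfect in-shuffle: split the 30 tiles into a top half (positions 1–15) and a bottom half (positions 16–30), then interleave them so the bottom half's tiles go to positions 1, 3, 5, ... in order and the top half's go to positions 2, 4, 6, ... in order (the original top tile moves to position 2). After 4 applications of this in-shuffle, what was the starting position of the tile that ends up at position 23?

Work backwards from position 23, undoing one in-shuffle at a time:
23 ← 27 ← 29 ← 30 ← 15
So the tile now at position 23 started at position 15.

15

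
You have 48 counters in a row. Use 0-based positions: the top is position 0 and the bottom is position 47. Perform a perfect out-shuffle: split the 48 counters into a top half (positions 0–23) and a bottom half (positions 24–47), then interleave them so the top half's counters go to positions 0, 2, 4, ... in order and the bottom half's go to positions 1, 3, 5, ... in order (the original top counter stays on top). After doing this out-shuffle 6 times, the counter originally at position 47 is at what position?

47

Position 47 is a fixed point of every out-shuffle, so the counter never moves.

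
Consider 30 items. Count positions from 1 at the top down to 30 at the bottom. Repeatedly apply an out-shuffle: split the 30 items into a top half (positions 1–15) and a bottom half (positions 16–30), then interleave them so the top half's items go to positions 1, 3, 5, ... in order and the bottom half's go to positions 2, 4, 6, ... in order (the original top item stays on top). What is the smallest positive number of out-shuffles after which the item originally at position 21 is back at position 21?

Follow position 21 under repeated out-shuffles:
21 → 12 → 23 → 16 → 2 → 3 → 5 → 9 → ... → 21 (length 28)
It first returns after 28 out-shuffles.

28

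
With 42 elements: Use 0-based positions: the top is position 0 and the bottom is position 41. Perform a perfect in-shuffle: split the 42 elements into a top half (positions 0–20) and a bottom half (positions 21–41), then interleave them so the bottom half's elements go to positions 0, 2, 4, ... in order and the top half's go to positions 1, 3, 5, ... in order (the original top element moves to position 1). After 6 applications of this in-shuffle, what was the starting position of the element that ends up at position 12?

16

Work backwards from position 12, undoing one in-shuffle at a time:
12 ← 27 ← 13 ← 6 ← 24 ← 33 ← 16
So the element now at position 12 started at position 16.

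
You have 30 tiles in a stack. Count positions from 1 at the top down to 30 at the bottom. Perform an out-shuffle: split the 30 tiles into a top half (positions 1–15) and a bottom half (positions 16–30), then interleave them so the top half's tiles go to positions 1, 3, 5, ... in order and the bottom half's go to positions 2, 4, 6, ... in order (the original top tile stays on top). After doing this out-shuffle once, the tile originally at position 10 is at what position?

19

Track the tile's position through each out-shuffle:
10 → 19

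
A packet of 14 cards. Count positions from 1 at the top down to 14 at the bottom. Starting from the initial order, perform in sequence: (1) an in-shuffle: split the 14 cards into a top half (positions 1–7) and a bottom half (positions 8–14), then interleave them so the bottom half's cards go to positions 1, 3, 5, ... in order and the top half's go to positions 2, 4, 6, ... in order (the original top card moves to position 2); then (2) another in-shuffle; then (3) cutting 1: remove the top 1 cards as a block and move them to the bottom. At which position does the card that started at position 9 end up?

5

Track the card from position 9 forward through each operation:
  after op 1 (in-shuffle): 9 → 3
  after op 2 (in-shuffle): 3 → 6
  after op 3 (cut 1): 6 → 5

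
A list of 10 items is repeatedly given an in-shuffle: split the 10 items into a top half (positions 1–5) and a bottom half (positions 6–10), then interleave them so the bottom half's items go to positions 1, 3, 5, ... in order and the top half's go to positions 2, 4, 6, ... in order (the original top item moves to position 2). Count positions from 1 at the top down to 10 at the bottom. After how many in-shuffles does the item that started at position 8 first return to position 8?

10

Follow position 8 under repeated in-shuffles:
8 → 5 → 10 → 9 → 7 → 3 → 6 → 1 → 2 → 4 → 8
It first returns after 10 in-shuffles.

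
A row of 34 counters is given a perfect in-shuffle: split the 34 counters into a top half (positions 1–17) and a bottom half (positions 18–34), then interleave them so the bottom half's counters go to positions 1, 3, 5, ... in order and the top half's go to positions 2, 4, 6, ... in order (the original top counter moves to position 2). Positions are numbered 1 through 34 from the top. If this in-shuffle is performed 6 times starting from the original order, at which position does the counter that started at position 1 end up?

29

Track the counter's position through each in-shuffle:
1 → 2 → 4 → 8 → 16 → 32 → 29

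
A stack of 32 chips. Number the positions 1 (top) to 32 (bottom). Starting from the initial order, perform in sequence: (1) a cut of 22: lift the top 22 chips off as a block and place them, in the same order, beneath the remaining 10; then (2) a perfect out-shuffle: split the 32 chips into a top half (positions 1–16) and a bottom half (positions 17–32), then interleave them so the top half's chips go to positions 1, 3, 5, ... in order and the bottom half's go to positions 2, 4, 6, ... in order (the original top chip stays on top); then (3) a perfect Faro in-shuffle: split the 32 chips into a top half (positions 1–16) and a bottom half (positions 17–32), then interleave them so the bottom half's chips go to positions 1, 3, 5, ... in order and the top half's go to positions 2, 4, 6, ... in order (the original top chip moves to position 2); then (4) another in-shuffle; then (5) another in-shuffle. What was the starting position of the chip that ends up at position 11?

17

Undo the operations in reverse order, starting from position 11:
  undo op 5 (in-shuffle, from bottom half): 11 ← 22
  undo op 4 (in-shuffle, from top half): 22 ← 11
  undo op 3 (in-shuffle, from bottom half): 11 ← 22
  undo op 2 (out-shuffle, from bottom half): 22 ← 27
  undo op 1 (cut 22): 27 ← 17
So the chip at position 11 came from original position 17.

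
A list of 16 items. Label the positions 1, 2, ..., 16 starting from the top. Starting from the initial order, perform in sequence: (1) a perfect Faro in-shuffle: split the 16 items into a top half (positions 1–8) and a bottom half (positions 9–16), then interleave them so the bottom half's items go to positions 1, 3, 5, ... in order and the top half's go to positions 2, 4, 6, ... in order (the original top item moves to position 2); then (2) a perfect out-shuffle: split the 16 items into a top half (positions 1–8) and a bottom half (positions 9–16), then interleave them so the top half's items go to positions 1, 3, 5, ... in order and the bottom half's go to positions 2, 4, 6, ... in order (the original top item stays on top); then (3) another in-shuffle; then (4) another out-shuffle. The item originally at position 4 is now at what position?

10

Track the item from position 4 forward through each operation:
  after op 1 (in-shuffle): 4 → 8
  after op 2 (out-shuffle): 8 → 15
  after op 3 (in-shuffle): 15 → 13
  after op 4 (out-shuffle): 13 → 10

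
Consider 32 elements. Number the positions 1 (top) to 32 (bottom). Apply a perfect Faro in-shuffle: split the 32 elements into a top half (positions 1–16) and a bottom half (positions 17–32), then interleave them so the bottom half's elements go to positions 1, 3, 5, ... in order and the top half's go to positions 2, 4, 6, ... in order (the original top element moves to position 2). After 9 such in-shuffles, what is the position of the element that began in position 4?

Track the element's position through each in-shuffle:
4 → 8 → 16 → 32 → 31 → 29 → 25 → 17 → 1 → 2

2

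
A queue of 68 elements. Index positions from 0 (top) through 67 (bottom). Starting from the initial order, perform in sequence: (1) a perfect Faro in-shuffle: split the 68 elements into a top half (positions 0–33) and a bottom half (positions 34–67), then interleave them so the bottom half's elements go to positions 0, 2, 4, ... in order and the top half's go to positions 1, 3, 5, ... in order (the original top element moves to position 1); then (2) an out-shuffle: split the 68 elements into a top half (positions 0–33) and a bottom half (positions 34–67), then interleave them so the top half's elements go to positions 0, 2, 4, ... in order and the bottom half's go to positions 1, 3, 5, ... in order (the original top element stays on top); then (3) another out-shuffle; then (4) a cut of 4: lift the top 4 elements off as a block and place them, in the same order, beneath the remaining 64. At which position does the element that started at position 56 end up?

Track the element from position 56 forward through each operation:
  after op 1 (in-shuffle): 56 → 44
  after op 2 (out-shuffle): 44 → 21
  after op 3 (out-shuffle): 21 → 42
  after op 4 (cut 4): 42 → 38

38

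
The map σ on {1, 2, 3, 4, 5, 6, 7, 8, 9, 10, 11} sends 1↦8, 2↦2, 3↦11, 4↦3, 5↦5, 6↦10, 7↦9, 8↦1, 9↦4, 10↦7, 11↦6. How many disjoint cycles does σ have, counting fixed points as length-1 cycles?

4

Cycle decomposition: (1 8) (2) (3 11 6 10 7 9 4) (5).
4 cycles.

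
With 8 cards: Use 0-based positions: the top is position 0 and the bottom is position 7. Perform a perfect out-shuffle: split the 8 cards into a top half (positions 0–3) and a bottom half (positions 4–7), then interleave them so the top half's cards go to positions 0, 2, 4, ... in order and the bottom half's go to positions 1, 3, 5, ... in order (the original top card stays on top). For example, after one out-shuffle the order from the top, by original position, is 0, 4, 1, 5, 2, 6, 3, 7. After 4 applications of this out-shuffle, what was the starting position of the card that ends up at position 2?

1

Work backwards from position 2, undoing one out-shuffle at a time:
2 ← 1 ← 4 ← 2 ← 1
So the card now at position 2 started at position 1.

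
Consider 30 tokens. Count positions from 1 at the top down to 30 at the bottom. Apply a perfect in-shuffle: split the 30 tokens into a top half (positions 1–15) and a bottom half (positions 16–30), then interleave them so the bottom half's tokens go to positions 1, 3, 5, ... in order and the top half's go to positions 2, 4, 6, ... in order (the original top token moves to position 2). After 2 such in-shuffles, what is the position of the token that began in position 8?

1

Track the token's position through each in-shuffle:
8 → 16 → 1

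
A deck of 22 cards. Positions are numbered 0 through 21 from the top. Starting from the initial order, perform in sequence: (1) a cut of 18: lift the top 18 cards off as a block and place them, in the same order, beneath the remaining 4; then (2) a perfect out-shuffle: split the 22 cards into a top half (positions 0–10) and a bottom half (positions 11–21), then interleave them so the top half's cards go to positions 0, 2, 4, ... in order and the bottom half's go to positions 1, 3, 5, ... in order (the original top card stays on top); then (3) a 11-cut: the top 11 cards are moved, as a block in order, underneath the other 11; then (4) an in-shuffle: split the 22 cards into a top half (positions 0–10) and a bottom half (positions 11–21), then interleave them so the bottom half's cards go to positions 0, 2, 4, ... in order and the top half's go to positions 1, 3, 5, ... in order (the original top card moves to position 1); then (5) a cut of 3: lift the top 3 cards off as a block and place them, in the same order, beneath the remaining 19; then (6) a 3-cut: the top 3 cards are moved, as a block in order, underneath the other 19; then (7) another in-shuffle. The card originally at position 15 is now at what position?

15

Track the card from position 15 forward through each operation:
  after op 1 (cut 18): 15 → 19
  after op 2 (out-shuffle): 19 → 17
  after op 3 (cut 11): 17 → 6
  after op 4 (in-shuffle): 6 → 13
  after op 5 (cut 3): 13 → 10
  after op 6 (cut 3): 10 → 7
  after op 7 (in-shuffle): 7 → 15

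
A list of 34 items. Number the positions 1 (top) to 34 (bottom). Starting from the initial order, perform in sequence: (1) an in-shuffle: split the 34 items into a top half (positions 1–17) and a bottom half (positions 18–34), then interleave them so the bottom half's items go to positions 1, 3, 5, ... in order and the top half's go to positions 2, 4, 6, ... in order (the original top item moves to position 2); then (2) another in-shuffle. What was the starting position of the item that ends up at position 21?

Undo the operations in reverse order, starting from position 21:
  undo op 2 (in-shuffle, from bottom half): 21 ← 28
  undo op 1 (in-shuffle, from top half): 28 ← 14
So the item at position 21 came from original position 14.

14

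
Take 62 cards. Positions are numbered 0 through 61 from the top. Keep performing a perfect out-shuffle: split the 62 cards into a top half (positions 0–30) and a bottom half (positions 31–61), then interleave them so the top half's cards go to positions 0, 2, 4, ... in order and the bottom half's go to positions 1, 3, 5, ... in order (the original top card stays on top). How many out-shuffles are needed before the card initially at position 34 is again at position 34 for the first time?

Follow position 34 under repeated out-shuffles:
34 → 7 → 14 → 28 → 56 → 51 → 41 → 21 → ... → 34 (length 60)
It first returns after 60 out-shuffles.

60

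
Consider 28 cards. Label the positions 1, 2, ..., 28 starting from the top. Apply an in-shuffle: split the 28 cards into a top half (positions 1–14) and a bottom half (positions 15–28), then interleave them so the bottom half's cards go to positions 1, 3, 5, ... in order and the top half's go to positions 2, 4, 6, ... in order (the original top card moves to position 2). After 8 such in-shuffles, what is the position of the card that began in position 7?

23

Track the card's position through each in-shuffle:
7 → 14 → 28 → 27 → 25 → 21 → 13 → 26 → 23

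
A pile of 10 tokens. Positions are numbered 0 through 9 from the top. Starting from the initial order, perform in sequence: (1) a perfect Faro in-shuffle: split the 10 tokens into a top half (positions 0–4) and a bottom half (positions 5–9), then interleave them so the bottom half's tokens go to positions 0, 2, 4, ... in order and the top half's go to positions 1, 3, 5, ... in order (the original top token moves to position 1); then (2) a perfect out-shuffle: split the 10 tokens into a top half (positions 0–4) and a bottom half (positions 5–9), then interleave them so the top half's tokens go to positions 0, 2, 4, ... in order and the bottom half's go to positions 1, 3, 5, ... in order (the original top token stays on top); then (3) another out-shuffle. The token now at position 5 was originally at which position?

9

Undo the operations in reverse order, starting from position 5:
  undo op 3 (out-shuffle, from bottom half): 5 ← 7
  undo op 2 (out-shuffle, from bottom half): 7 ← 8
  undo op 1 (in-shuffle, from bottom half): 8 ← 9
So the token at position 5 came from original position 9.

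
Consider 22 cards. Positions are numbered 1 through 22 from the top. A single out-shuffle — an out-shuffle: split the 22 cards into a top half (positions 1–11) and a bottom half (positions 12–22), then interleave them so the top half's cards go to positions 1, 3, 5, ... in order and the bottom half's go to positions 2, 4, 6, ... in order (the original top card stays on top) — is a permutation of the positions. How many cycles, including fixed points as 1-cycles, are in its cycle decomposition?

7

Trace each unvisited position around until it returns:
(1) (2 3 5 9 17 12) (4 7 13) (6 11 21 20 18 14) (8 15) (10 19 16) (22)
7 cycles in total.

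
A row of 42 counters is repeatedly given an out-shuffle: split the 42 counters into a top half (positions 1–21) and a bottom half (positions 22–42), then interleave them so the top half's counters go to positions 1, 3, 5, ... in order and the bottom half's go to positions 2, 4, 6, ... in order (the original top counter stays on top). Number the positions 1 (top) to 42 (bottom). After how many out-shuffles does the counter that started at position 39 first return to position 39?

Follow position 39 under repeated out-shuffles:
39 → 36 → 30 → 18 → 35 → 28 → 14 → 27 → 12 → 23 → 4 → 7 → 13 → 25 → 8 → 15 → 29 → 16 → 31 → 20 → 39
It first returns after 20 out-shuffles.

20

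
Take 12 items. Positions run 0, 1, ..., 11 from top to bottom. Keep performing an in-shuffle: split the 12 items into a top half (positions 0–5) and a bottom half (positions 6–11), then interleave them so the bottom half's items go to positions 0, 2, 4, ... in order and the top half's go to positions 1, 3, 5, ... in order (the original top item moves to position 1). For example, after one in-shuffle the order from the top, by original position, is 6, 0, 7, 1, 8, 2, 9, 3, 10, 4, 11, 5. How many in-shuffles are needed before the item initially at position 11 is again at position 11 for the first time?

Follow position 11 under repeated in-shuffles:
11 → 10 → 8 → 4 → 9 → 6 → 0 → 1 → 3 → 7 → 2 → 5 → 11
It first returns after 12 in-shuffles.

12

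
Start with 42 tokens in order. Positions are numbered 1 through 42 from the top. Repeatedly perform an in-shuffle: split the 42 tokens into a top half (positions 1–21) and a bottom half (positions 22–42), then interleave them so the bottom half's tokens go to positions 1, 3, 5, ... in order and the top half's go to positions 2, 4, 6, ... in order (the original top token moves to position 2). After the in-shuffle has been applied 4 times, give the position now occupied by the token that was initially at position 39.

Track the token's position through each in-shuffle:
39 → 35 → 27 → 11 → 22

22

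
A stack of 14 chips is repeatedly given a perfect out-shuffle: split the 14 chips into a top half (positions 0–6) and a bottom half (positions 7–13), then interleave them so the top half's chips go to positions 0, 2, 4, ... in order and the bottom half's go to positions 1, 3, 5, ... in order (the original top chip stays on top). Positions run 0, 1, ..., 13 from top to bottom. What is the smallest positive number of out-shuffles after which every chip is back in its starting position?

12

The out-shuffle permutes the 14 positions with cycle lengths [1, 1, 12].
Every chip is home exactly when every cycle has completed a whole number of laps, i.e. after lcm(1, 12) = 12 out-shuffles.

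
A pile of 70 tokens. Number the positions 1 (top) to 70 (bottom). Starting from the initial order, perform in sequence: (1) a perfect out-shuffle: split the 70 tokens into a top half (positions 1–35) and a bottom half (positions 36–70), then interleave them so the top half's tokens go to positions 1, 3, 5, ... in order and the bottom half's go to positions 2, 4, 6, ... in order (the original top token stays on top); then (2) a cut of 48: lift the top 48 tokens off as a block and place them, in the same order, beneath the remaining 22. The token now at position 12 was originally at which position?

65

Undo the operations in reverse order, starting from position 12:
  undo op 2 (cut 48): 12 ← 60
  undo op 1 (out-shuffle, from bottom half): 60 ← 65
So the token at position 12 came from original position 65.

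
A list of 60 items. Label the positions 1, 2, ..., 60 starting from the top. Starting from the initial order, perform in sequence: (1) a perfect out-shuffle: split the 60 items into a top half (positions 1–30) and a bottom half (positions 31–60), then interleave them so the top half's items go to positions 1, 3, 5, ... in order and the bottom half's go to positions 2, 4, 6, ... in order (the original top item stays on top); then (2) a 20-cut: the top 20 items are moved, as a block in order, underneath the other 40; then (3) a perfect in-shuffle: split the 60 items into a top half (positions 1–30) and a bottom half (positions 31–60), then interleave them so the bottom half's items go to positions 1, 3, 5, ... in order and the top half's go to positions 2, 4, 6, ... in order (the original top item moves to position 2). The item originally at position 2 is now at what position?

Track the item from position 2 forward through each operation:
  after op 1 (out-shuffle): 2 → 3
  after op 2 (cut 20): 3 → 43
  after op 3 (in-shuffle): 43 → 25

25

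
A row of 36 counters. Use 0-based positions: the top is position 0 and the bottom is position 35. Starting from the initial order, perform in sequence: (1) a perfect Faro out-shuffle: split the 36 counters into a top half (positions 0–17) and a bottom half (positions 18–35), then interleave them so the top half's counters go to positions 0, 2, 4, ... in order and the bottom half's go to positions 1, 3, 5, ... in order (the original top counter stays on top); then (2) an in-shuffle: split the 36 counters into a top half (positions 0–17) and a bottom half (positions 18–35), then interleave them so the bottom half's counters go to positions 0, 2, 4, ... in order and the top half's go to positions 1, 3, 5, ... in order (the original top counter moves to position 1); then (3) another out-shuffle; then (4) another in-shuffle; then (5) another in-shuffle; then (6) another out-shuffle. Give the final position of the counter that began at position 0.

22

Track the counter from position 0 forward through each operation:
  after op 1 (out-shuffle): 0 → 0
  after op 2 (in-shuffle): 0 → 1
  after op 3 (out-shuffle): 1 → 2
  after op 4 (in-shuffle): 2 → 5
  after op 5 (in-shuffle): 5 → 11
  after op 6 (out-shuffle): 11 → 22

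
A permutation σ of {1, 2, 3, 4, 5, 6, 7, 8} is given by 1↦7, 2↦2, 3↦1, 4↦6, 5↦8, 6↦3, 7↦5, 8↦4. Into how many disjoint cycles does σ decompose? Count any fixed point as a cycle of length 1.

2

Cycle decomposition: (1 7 5 8 4 6 3) (2).
2 cycles.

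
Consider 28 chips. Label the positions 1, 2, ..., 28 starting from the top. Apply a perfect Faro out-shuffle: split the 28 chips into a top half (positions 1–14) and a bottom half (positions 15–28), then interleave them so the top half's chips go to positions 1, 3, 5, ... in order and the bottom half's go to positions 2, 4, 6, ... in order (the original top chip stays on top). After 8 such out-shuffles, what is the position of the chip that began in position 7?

Track the chip's position through each out-shuffle:
7 → 13 → 25 → 22 → 16 → 4 → 7 → 13 → 25

25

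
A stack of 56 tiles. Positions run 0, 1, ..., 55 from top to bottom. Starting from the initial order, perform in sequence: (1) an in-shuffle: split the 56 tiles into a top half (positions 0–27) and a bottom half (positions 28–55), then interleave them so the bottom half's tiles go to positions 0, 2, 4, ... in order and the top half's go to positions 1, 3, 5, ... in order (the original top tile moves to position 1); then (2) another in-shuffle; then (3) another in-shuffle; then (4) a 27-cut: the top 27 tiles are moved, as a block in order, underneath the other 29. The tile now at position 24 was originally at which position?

Undo the operations in reverse order, starting from position 24:
  undo op 4 (cut 27): 24 ← 51
  undo op 3 (in-shuffle, from top half): 51 ← 25
  undo op 2 (in-shuffle, from top half): 25 ← 12
  undo op 1 (in-shuffle, from bottom half): 12 ← 34
So the tile at position 24 came from original position 34.

34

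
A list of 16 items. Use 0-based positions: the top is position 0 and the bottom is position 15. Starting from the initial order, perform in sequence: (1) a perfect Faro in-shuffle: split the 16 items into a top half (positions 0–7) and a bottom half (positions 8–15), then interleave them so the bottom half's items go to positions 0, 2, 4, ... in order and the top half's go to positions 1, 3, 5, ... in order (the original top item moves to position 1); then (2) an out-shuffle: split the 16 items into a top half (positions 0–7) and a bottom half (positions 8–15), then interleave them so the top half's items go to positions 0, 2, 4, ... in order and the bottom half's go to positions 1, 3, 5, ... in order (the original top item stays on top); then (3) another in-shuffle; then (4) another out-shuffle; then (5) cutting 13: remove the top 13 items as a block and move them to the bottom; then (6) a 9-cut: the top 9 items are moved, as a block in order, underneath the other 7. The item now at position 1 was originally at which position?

13

Undo the operations in reverse order, starting from position 1:
  undo op 6 (cut 9): 1 ← 10
  undo op 5 (cut 13): 10 ← 7
  undo op 4 (out-shuffle, from bottom half): 7 ← 11
  undo op 3 (in-shuffle, from top half): 11 ← 5
  undo op 2 (out-shuffle, from bottom half): 5 ← 10
  undo op 1 (in-shuffle, from bottom half): 10 ← 13
So the item at position 1 came from original position 13.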